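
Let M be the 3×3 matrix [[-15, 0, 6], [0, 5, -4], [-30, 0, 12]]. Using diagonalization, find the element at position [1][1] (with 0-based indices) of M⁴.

Characteristic polynomial: λ^3 - 2λ^2 - 15λ = λ(λ - 5)(λ + 3), so the eigenvalues are -3, 0, 5.
λ=5: eigenvector (0, 1, 0).
λ=-3: eigenvector (1, 1, 2).
λ=0: eigenvector (2, 4, 5).
P = [[0, 1, 2], [1, 1, 4], [0, 2, 5]], D = diag(5, -3, 0), P⁻¹ = [[3, 1, -2], [5, 0, -2], [-2, 0, 1]].
M⁴ = P·diag(625, 81, 0)·P⁻¹ = [[405, 0, -162], [2280, 625, -1412], [810, 0, -324]].
The requested entry is 625.

625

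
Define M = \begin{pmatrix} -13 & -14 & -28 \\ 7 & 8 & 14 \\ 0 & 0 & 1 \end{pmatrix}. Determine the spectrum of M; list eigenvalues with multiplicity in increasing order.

Characteristic polynomial: p(λ) = λ^3 + 4λ^2 - 11λ + 6 = (λ - 1)^2(λ + 6).
Roots (with multiplicity): -6, 1, 1.

-6, 1, 1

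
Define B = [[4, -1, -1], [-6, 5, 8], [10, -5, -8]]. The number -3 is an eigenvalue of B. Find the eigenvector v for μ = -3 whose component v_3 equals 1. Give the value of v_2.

B + 3I = [[7, -1, -1], [-6, 8, 8], [10, -5, -5]].
Solving (B + 3I)v = 0 gives the eigenspace spanned by (0, -1, 1).
With v_3 = 1, v = (0, -1, 1), so v_2 = -1.

-1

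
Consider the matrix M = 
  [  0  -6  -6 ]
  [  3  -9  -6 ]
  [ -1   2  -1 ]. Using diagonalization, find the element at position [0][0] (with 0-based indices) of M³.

Characteristic polynomial: r^3 + 10r^2 + 33r + 36 = (r + 3)^2(r + 4), so the eigenvalues are -4, -3, -3.
r=-3: eigenvector (-2, -1, 0).
r=-4: eigenvector (3, 3, -1).
r=-3: eigenvector (-2, -2, 1).
P = [[-2, 3, -2], [-1, 3, -2], [0, -1, 1]], D = diag(-3, -4, -3), P⁻¹ = [[-1, 1, 0], [-1, 2, 2], [-1, 2, 3]].
M³ = P·diag(-27, -64, -27)·P⁻¹ = [[84, -222, -222], [111, -249, -222], [-37, 74, 47]].
The requested entry is 84.

84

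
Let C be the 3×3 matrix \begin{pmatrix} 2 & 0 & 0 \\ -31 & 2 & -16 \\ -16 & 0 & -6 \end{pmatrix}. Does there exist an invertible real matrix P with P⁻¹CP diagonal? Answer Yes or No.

Characteristic polynomial: p(r) = r^3 + 2r^2 - 20r + 24 = (r - 2)^2(r + 6).
r = 2 has algebraic multiplicity 2; rank(C − 2I) = 2, so geometric multiplicity = 1.
Geometric multiplicity < algebraic multiplicity, so C is not diagonalizable.

No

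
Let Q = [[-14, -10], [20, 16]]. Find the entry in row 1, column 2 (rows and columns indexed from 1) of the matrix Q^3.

Characteristic polynomial: t^2 - 2t - 24 = (t - 6)(t + 4), so the eigenvalues are -4, 6.
t=-4: eigenvector (1, -1).
t=6: eigenvector (-1, 2).
P = [[1, -1], [-1, 2]], D = diag(-4, 6), P⁻¹ = [[2, 1], [1, 1]].
Q³ = P·diag(-64, 216)·P⁻¹ = [[-344, -280], [560, 496]].
The requested entry is -280.

-280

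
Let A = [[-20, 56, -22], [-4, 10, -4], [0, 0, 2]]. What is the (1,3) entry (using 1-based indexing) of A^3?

-1288

Characteristic polynomial: s^3 + 8s^2 + 4s - 48 = (s - 2)(s + 4)(s + 6), so the eigenvalues are -6, -4, 2.
s=-6: eigenvector (4, 1, 0).
s=-4: eigenvector (-7, -2, 0).
s=2: eigenvector (-1, 0, 1).
P = [[4, -7, -1], [1, -2, 0], [0, 0, 1]], D = diag(-6, -4, 2), P⁻¹ = [[2, -7, 2], [1, -4, 1], [0, 0, 1]].
A³ = P·diag(-216, -64, 8)·P⁻¹ = [[-1280, 4256, -1288], [-304, 1000, -304], [0, 0, 8]].
The requested entry is -1288.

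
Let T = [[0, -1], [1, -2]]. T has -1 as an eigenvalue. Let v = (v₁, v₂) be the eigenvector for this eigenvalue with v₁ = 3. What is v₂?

3

T + 1I = [[1, -1], [1, -1]].
Solving (T + 1I)v = 0 gives the eigenspace spanned by (3, 3).
With v₁ = 3, v = (3, 3), so v₂ = 3.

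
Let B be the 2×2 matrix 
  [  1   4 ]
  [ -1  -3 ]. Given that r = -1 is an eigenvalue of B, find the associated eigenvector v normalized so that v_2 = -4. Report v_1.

8

B + 1I = [[2, 4], [-1, -2]].
Solving (B + 1I)v = 0 gives the eigenspace spanned by (8, -4).
With v_2 = -4, v = (8, -4), so v_1 = 8.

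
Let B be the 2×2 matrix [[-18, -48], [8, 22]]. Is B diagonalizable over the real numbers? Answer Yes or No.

Yes

Characteristic polynomial: p(λ) = λ^2 - 4λ - 12 = (λ - 6)(λ + 2).
All 2 eigenvalues are distinct, so B is diagonalizable.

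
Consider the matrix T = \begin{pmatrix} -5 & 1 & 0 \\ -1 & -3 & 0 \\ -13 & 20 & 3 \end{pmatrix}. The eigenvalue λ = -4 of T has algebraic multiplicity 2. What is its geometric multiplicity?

1

T + 4I = [[-1, 1, 0], [-1, 1, 0], [-13, 20, 7]].
This matrix has rank 2, so its null space has dimension 3 − 2 = 1.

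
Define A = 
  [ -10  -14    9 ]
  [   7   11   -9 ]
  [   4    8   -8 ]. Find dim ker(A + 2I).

1

A + 2I = [[-8, -14, 9], [7, 13, -9], [4, 8, -6]].
This matrix has rank 2, so its null space has dimension 3 − 2 = 1.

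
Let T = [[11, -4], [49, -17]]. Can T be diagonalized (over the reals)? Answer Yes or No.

No

Characteristic polynomial: p(r) = r^2 + 6r + 9 = (r + 3)^2.
r = -3 has algebraic multiplicity 2; rank(T + 3I) = 1, so geometric multiplicity = 1.
Geometric multiplicity < algebraic multiplicity, so T is not diagonalizable.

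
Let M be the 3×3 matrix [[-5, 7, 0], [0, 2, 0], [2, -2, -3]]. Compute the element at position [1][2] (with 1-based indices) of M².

Characteristic polynomial: r^3 + 6r^2 - r - 30 = (r - 2)(r + 3)(r + 5), so the eigenvalues are -5, -3, 2.
r=-5: eigenvector (1, 0, -1).
r=2: eigenvector (1, 1, 0).
r=-3: eigenvector (0, 0, 1).
P = [[1, 1, 0], [0, 1, 0], [-1, 0, 1]], D = diag(-5, 2, -3), P⁻¹ = [[1, -1, 0], [0, 1, 0], [1, -1, 1]].
M² = P·diag(25, 4, 9)·P⁻¹ = [[25, -21, 0], [0, 4, 0], [-16, 16, 9]].
The requested entry is -21.

-21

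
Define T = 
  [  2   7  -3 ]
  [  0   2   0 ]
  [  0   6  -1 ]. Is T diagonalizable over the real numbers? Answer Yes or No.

Characteristic polynomial: p(s) = s^3 - 3s^2 + 4 = (s - 2)^2(s + 1).
s = 2 has algebraic multiplicity 2; rank(T − 2I) = 2, so geometric multiplicity = 1.
Geometric multiplicity < algebraic multiplicity, so T is not diagonalizable.

No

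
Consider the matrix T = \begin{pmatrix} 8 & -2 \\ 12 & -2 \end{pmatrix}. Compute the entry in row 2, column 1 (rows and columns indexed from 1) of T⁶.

Characteristic polynomial: μ^2 - 6μ + 8 = (μ - 4)(μ - 2), so the eigenvalues are 2, 4.
μ=2: eigenvector (1, 3).
μ=4: eigenvector (-1, -2).
P = [[1, -1], [3, -2]], D = diag(2, 4), P⁻¹ = [[-2, 1], [-3, 1]].
T⁶ = P·diag(64, 4096)·P⁻¹ = [[12160, -4032], [24192, -8000]].
The requested entry is 24192.

24192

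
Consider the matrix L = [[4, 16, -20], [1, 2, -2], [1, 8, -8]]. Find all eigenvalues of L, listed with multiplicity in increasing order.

-6, 2, 2

Characteristic polynomial: p(r) = r^3 + 2r^2 - 20r + 24 = (r - 2)^2(r + 6).
Roots (with multiplicity): -6, 2, 2.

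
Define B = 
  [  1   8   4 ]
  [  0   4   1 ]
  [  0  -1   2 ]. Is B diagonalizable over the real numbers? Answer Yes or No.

No

Characteristic polynomial: p(λ) = λ^3 - 7λ^2 + 15λ - 9 = (λ - 3)^2(λ - 1).
λ = 3 has algebraic multiplicity 2; rank(B − 3I) = 2, so geometric multiplicity = 1.
Geometric multiplicity < algebraic multiplicity, so B is not diagonalizable.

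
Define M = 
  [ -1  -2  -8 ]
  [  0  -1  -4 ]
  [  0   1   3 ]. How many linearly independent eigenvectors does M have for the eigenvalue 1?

M − 1I = [[-2, -2, -8], [0, -2, -4], [0, 1, 2]].
This matrix has rank 2, so its null space has dimension 3 − 2 = 1.

1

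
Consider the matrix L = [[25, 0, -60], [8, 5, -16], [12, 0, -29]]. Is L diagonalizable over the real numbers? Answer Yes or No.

Characteristic polynomial: p(μ) = μ^3 - μ^2 - 25μ + 25 = (μ - 5)(μ - 1)(μ + 5).
All 3 eigenvalues are distinct, so L is diagonalizable.

Yes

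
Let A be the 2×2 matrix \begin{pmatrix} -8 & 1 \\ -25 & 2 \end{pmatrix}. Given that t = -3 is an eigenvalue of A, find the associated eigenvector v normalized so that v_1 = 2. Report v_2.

10

A + 3I = [[-5, 1], [-25, 5]].
Solving (A + 3I)v = 0 gives the eigenspace spanned by (2, 10).
With v_1 = 2, v = (2, 10), so v_2 = 10.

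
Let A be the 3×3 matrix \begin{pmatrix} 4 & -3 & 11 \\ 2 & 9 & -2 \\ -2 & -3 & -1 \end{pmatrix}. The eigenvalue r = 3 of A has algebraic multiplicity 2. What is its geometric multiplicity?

1

A − 3I = [[1, -3, 11], [2, 6, -2], [-2, -3, -4]].
This matrix has rank 2, so its null space has dimension 3 − 2 = 1.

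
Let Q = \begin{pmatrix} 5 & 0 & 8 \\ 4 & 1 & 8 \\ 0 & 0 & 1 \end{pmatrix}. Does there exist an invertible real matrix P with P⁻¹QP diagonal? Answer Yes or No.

Characteristic polynomial: p(s) = s^3 - 7s^2 + 11s - 5 = (s - 5)(s - 1)^2.
s = 1 has algebraic multiplicity 2; rank(Q − 1I) = 1, so geometric multiplicity = 2.
Every eigenvalue has geometric = algebraic multiplicity, so Q is diagonalizable.

Yes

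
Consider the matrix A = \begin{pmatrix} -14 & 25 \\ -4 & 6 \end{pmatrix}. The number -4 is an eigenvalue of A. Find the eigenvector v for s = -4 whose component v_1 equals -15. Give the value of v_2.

A + 4I = [[-10, 25], [-4, 10]].
Solving (A + 4I)v = 0 gives the eigenspace spanned by (-15, -6).
With v_1 = -15, v = (-15, -6), so v_2 = -6.

-6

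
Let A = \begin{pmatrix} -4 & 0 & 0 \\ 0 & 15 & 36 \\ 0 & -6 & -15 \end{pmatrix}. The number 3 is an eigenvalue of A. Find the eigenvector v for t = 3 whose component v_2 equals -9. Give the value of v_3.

A − 3I = [[-7, 0, 0], [0, 12, 36], [0, -6, -18]].
Solving (A − 3I)v = 0 gives the eigenspace spanned by (0, -9, 3).
With v_2 = -9, v = (0, -9, 3), so v_3 = 3.

3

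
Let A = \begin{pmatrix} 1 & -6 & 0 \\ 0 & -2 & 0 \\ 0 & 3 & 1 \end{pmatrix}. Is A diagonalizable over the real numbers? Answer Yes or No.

Characteristic polynomial: p(t) = t^3 - 3t + 2 = (t - 1)^2(t + 2).
t = 1 has algebraic multiplicity 2; rank(A − 1I) = 1, so geometric multiplicity = 2.
Every eigenvalue has geometric = algebraic multiplicity, so A is diagonalizable.

Yes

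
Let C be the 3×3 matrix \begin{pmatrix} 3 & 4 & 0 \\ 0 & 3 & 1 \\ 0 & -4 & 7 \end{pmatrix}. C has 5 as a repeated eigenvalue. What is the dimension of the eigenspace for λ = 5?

C − 5I = [[-2, 4, 0], [0, -2, 1], [0, -4, 2]].
This matrix has rank 2, so its null space has dimension 3 − 2 = 1.

1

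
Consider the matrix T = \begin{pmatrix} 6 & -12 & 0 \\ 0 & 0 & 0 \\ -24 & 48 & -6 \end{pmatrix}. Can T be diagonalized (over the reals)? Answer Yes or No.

Yes

Characteristic polynomial: p(λ) = λ^3 - 36λ = λ(λ - 6)(λ + 6).
All 3 eigenvalues are distinct, so T is diagonalizable.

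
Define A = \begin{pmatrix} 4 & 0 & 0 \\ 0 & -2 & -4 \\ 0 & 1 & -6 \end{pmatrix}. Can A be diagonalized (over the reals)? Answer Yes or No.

No

Characteristic polynomial: p(μ) = μ^3 + 4μ^2 - 16μ - 64 = (μ - 4)(μ + 4)^2.
μ = -4 has algebraic multiplicity 2; rank(A + 4I) = 2, so geometric multiplicity = 1.
Geometric multiplicity < algebraic multiplicity, so A is not diagonalizable.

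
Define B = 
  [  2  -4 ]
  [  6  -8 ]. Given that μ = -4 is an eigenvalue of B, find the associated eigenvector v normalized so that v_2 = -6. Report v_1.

B + 4I = [[6, -4], [6, -4]].
Solving (B + 4I)v = 0 gives the eigenspace spanned by (-4, -6).
With v_2 = -6, v = (-4, -6), so v_1 = -4.

-4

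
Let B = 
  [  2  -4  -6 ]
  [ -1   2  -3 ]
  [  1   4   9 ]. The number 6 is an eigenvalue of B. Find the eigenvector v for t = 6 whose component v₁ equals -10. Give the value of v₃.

B − 6I = [[-4, -4, -6], [-1, -4, -3], [1, 4, 3]].
Solving (B − 6I)v = 0 gives the eigenspace spanned by (-10, -5, 10).
With v₁ = -10, v = (-10, -5, 10), so v₃ = 10.

10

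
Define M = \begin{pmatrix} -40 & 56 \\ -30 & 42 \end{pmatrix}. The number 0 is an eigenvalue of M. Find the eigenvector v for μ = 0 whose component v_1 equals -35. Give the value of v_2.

-25

M = [[-40, 56], [-30, 42]].
Solving (M)v = 0 gives the eigenspace spanned by (-35, -25).
With v_1 = -35, v = (-35, -25), so v_2 = -25.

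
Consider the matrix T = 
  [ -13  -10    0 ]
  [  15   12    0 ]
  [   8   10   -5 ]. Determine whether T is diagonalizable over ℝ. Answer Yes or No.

Yes

Characteristic polynomial: p(s) = s^3 + 6s^2 - s - 30 = (s - 2)(s + 3)(s + 5).
All 3 eigenvalues are distinct, so T is diagonalizable.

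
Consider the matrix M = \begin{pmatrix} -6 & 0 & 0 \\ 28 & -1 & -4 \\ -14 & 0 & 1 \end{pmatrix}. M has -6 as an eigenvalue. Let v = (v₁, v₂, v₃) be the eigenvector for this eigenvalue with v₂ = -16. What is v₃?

M + 6I = [[0, 0, 0], [28, 5, -4], [-14, 0, 7]].
Solving (M + 6I)v = 0 gives the eigenspace spanned by (4, -16, 8).
With v₂ = -16, v = (4, -16, 8), so v₃ = 8.

8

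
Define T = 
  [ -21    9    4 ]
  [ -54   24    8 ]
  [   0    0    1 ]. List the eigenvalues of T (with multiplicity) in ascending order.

Characteristic polynomial: p(λ) = λ^3 - 4λ^2 - 15λ + 18 = (λ - 6)(λ - 1)(λ + 3).
Roots (with multiplicity): -3, 1, 6.

-3, 1, 6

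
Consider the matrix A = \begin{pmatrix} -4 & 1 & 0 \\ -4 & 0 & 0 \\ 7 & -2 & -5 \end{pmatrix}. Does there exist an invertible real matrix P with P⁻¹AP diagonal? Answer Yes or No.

Characteristic polynomial: p(μ) = μ^3 + 9μ^2 + 24μ + 20 = (μ + 2)^2(μ + 5).
μ = -2 has algebraic multiplicity 2; rank(A + 2I) = 2, so geometric multiplicity = 1.
Geometric multiplicity < algebraic multiplicity, so A is not diagonalizable.

No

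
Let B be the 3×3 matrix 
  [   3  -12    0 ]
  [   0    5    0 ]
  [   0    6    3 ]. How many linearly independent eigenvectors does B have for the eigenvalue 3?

2

B − 3I = [[0, -12, 0], [0, 2, 0], [0, 6, 0]].
This matrix has rank 1, so its null space has dimension 3 − 1 = 2.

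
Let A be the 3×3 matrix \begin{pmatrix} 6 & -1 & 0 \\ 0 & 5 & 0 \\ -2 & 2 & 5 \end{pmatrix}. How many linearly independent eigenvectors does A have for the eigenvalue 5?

A − 5I = [[1, -1, 0], [0, 0, 0], [-2, 2, 0]].
This matrix has rank 1, so its null space has dimension 3 − 1 = 2.

2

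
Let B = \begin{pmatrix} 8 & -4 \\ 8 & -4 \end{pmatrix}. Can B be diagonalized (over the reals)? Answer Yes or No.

Characteristic polynomial: p(λ) = λ^2 - 4λ = λ(λ - 4).
All 2 eigenvalues are distinct, so B is diagonalizable.

Yes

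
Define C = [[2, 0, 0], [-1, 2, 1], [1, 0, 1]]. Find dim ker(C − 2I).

2

C − 2I = [[0, 0, 0], [-1, 0, 1], [1, 0, -1]].
This matrix has rank 1, so its null space has dimension 3 − 1 = 2.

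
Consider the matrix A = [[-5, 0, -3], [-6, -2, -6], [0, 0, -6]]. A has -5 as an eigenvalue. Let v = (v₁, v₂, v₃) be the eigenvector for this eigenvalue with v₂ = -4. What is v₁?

A + 5I = [[0, 0, -3], [-6, 3, -6], [0, 0, -1]].
Solving (A + 5I)v = 0 gives the eigenspace spanned by (-2, -4, 0).
With v₂ = -4, v = (-2, -4, 0), so v₁ = -2.

-2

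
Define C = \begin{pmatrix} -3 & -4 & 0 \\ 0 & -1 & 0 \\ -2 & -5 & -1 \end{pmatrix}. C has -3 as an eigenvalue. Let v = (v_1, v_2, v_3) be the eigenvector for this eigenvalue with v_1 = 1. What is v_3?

C + 3I = [[0, -4, 0], [0, 2, 0], [-2, -5, 2]].
Solving (C + 3I)v = 0 gives the eigenspace spanned by (1, 0, 1).
With v_1 = 1, v = (1, 0, 1), so v_3 = 1.

1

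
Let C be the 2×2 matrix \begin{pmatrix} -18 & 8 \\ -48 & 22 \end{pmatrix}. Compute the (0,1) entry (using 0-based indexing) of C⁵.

7808

Characteristic polynomial: μ^2 - 4μ - 12 = (μ - 6)(μ + 2), so the eigenvalues are -2, 6.
μ=-2: eigenvector (1, 2).
μ=6: eigenvector (-1, -3).
P = [[1, -1], [2, -3]], D = diag(-2, 6), P⁻¹ = [[3, -1], [2, -1]].
C⁵ = P·diag(-32, 7776)·P⁻¹ = [[-15648, 7808], [-46848, 23392]].
The requested entry is 7808.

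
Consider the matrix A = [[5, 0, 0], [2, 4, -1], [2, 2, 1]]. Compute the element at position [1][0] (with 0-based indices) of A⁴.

Characteristic polynomial: λ^3 - 10λ^2 + 31λ - 30 = (λ - 5)(λ - 3)(λ - 2), so the eigenvalues are 2, 3, 5.
λ=5: eigenvector (1, 1, 1).
λ=2: eigenvector (0, -1, -2).
λ=3: eigenvector (0, 1, 1).
P = [[1, 0, 0], [1, -1, 1], [1, -2, 1]], D = diag(5, 2, 3), P⁻¹ = [[1, 0, 0], [0, 1, -1], [-1, 2, -1]].
A⁴ = P·diag(625, 16, 81)·P⁻¹ = [[625, 0, 0], [544, 146, -65], [544, 130, -49]].
The requested entry is 544.

544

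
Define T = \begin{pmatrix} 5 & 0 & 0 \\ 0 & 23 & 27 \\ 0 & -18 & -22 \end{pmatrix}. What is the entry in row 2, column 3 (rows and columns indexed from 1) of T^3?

Characteristic polynomial: μ^3 - 6μ^2 - 15μ + 100 = (μ - 5)^2(μ + 4), so the eigenvalues are -4, 5, 5.
μ=-4: eigenvector (0, 1, -1).
μ=5: eigenvector (0, -3, 2).
μ=5: eigenvector (1, 0, 0).
P = [[0, 0, 1], [1, -3, 0], [-1, 2, 0]], D = diag(-4, 5, 5), P⁻¹ = [[0, -2, -3], [0, -1, -1], [1, 0, 0]].
T³ = P·diag(-64, 125, 125)·P⁻¹ = [[125, 0, 0], [0, 503, 567], [0, -378, -442]].
The requested entry is 567.

567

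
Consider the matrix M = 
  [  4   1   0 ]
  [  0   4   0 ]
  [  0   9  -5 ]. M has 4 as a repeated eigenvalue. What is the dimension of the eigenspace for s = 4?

M − 4I = [[0, 1, 0], [0, 0, 0], [0, 9, -9]].
This matrix has rank 2, so its null space has dimension 3 − 2 = 1.

1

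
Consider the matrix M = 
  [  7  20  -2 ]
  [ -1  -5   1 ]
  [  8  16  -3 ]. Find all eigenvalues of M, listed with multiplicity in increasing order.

-3, -3, 5

Characteristic polynomial: p(λ) = λ^3 + λ^2 - 21λ - 45 = (λ - 5)(λ + 3)^2.
Roots (with multiplicity): -3, -3, 5.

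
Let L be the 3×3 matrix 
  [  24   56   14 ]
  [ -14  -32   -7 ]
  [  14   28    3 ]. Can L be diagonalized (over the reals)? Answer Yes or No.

Yes

Characteristic polynomial: p(μ) = μ^3 + 5μ^2 - 8μ - 48 = (μ - 3)(μ + 4)^2.
μ = -4 has algebraic multiplicity 2; rank(L + 4I) = 1, so geometric multiplicity = 2.
Every eigenvalue has geometric = algebraic multiplicity, so L is diagonalizable.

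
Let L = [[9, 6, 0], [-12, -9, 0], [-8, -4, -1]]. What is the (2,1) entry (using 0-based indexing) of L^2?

-8

Characteristic polynomial: t^3 + t^2 - 9t - 9 = (t - 3)(t + 1)(t + 3), so the eigenvalues are -3, -1, 3.
t=3: eigenvector (1, -1, -1).
t=-3: eigenvector (-1, 2, 0).
t=-1: eigenvector (0, 0, 1).
P = [[1, -1, 0], [-1, 2, 0], [-1, 0, 1]], D = diag(3, -3, -1), P⁻¹ = [[2, 1, 0], [1, 1, 0], [2, 1, 1]].
L² = P·diag(9, 9, 1)·P⁻¹ = [[9, 0, 0], [0, 9, 0], [-16, -8, 1]].
The requested entry is -8.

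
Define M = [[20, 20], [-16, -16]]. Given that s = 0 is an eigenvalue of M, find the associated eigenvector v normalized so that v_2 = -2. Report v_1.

M = [[20, 20], [-16, -16]].
Solving (M)v = 0 gives the eigenspace spanned by (2, -2).
With v_2 = -2, v = (2, -2), so v_1 = 2.

2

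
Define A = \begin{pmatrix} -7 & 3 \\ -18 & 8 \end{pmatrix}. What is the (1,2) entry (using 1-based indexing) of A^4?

15

Characteristic polynomial: t^2 - t - 2 = (t - 2)(t + 1), so the eigenvalues are -1, 2.
t=-1: eigenvector (1, 2).
t=2: eigenvector (1, 3).
P = [[1, 1], [2, 3]], D = diag(-1, 2), P⁻¹ = [[3, -1], [-2, 1]].
A⁴ = P·diag(1, 16)·P⁻¹ = [[-29, 15], [-90, 46]].
The requested entry is 15.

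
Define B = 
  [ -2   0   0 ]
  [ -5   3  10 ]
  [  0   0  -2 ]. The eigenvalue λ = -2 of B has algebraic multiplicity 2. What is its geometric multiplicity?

B + 2I = [[0, 0, 0], [-5, 5, 10], [0, 0, 0]].
This matrix has rank 1, so its null space has dimension 3 − 1 = 2.

2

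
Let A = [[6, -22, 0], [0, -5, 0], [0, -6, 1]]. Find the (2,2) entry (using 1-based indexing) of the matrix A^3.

-125

Characteristic polynomial: λ^3 - 2λ^2 - 29λ + 30 = (λ - 6)(λ - 1)(λ + 5), so the eigenvalues are -5, 1, 6.
λ=1: eigenvector (0, 0, 1).
λ=-5: eigenvector (2, 1, 1).
λ=6: eigenvector (1, 0, 0).
P = [[0, 2, 1], [0, 1, 0], [1, 1, 0]], D = diag(1, -5, 6), P⁻¹ = [[0, -1, 1], [0, 1, 0], [1, -2, 0]].
A³ = P·diag(1, -125, 216)·P⁻¹ = [[216, -682, 0], [0, -125, 0], [0, -126, 1]].
The requested entry is -125.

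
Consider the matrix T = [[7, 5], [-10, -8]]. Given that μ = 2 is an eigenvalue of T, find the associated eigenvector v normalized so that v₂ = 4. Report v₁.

T − 2I = [[5, 5], [-10, -10]].
Solving (T − 2I)v = 0 gives the eigenspace spanned by (-4, 4).
With v₂ = 4, v = (-4, 4), so v₁ = -4.

-4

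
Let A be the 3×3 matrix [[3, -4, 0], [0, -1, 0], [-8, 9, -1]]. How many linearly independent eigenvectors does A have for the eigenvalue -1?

A + 1I = [[4, -4, 0], [0, 0, 0], [-8, 9, 0]].
This matrix has rank 2, so its null space has dimension 3 − 2 = 1.

1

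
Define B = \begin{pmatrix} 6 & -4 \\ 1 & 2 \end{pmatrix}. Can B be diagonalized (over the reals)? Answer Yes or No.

Characteristic polynomial: p(μ) = μ^2 - 8μ + 16 = (μ - 4)^2.
μ = 4 has algebraic multiplicity 2; rank(B − 4I) = 1, so geometric multiplicity = 1.
Geometric multiplicity < algebraic multiplicity, so B is not diagonalizable.

No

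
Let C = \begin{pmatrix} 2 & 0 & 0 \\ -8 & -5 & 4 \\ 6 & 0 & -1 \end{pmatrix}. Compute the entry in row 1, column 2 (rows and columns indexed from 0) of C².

-24

Characteristic polynomial: λ^3 + 4λ^2 - 7λ - 10 = (λ - 2)(λ + 1)(λ + 5), so the eigenvalues are -5, -1, 2.
λ=2: eigenvector (1, 0, 2).
λ=-5: eigenvector (0, 1, 0).
λ=-1: eigenvector (0, 1, 1).
P = [[1, 0, 0], [0, 1, 1], [2, 0, 1]], D = diag(2, -5, -1), P⁻¹ = [[1, 0, 0], [2, 1, -1], [-2, 0, 1]].
C² = P·diag(4, 25, 1)·P⁻¹ = [[4, 0, 0], [48, 25, -24], [6, 0, 1]].
The requested entry is -24.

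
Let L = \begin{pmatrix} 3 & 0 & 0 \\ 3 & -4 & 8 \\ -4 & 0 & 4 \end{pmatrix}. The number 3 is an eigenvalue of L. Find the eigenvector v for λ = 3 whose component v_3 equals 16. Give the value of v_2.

20

L − 3I = [[0, 0, 0], [3, -7, 8], [-4, 0, 1]].
Solving (L − 3I)v = 0 gives the eigenspace spanned by (4, 20, 16).
With v_3 = 16, v = (4, 20, 16), so v_2 = 20.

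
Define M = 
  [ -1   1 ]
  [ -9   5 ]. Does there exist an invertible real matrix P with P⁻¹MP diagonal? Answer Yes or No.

Characteristic polynomial: p(μ) = μ^2 - 4μ + 4 = (μ - 2)^2.
μ = 2 has algebraic multiplicity 2; rank(M − 2I) = 1, so geometric multiplicity = 1.
Geometric multiplicity < algebraic multiplicity, so M is not diagonalizable.

No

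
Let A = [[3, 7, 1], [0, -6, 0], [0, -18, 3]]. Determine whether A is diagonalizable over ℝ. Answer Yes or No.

No

Characteristic polynomial: p(s) = s^3 - 27s + 54 = (s - 3)^2(s + 6).
s = 3 has algebraic multiplicity 2; rank(A − 3I) = 2, so geometric multiplicity = 1.
Geometric multiplicity < algebraic multiplicity, so A is not diagonalizable.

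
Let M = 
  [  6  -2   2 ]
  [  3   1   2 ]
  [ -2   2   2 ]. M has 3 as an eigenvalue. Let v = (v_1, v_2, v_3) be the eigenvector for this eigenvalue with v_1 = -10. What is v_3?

M − 3I = [[3, -2, 2], [3, -2, 2], [-2, 2, -1]].
Solving (M − 3I)v = 0 gives the eigenspace spanned by (-10, -5, 10).
With v_1 = -10, v = (-10, -5, 10), so v_3 = 10.

10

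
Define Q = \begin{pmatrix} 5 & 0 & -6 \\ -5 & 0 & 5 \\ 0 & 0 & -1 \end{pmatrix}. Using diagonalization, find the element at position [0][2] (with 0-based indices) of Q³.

-126

Characteristic polynomial: μ^3 - 4μ^2 - 5μ = μ(μ - 5)(μ + 1), so the eigenvalues are -1, 0, 5.
μ=5: eigenvector (1, -1, 0).
μ=0: eigenvector (0, 1, 0).
μ=-1: eigenvector (1, 0, 1).
P = [[1, 0, 1], [-1, 1, 0], [0, 0, 1]], D = diag(5, 0, -1), P⁻¹ = [[1, 0, -1], [1, 1, -1], [0, 0, 1]].
Q³ = P·diag(125, 0, -1)·P⁻¹ = [[125, 0, -126], [-125, 0, 125], [0, 0, -1]].
The requested entry is -126.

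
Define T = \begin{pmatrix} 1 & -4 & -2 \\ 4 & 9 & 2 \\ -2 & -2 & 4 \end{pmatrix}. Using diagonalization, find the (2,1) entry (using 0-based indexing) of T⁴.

-738

Characteristic polynomial: λ^3 - 14λ^2 + 65λ - 100 = (λ - 5)^2(λ - 4), so the eigenvalues are 4, 5, 5.
λ=5: eigenvector (0, 1, -2).
λ=5: eigenvector (1, -1, 0).
λ=4: eigenvector (2, -2, 1).
P = [[0, 1, 2], [1, -1, -2], [-2, 0, 1]], D = diag(5, 5, 4), P⁻¹ = [[1, 1, 0], [-3, -4, -2], [2, 2, 1]].
T⁴ = P·diag(625, 625, 256)·P⁻¹ = [[-851, -1476, -738], [1476, 2101, 738], [-738, -738, 256]].
The requested entry is -738.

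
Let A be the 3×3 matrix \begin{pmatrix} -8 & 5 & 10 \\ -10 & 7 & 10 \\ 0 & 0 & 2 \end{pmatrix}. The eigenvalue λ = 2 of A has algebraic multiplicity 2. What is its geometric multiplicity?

2

A − 2I = [[-10, 5, 10], [-10, 5, 10], [0, 0, 0]].
This matrix has rank 1, so its null space has dimension 3 − 1 = 2.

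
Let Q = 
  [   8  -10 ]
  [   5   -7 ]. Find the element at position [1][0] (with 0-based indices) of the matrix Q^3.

Characteristic polynomial: μ^2 - μ - 6 = (μ - 3)(μ + 2), so the eigenvalues are -2, 3.
μ=3: eigenvector (-2, -1).
μ=-2: eigenvector (1, 1).
P = [[-2, 1], [-1, 1]], D = diag(3, -2), P⁻¹ = [[-1, 1], [-1, 2]].
Q³ = P·diag(27, -8)·P⁻¹ = [[62, -70], [35, -43]].
The requested entry is 35.

35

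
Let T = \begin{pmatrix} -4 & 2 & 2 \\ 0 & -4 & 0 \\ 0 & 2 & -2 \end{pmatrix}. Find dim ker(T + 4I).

T + 4I = [[0, 2, 2], [0, 0, 0], [0, 2, 2]].
This matrix has rank 1, so its null space has dimension 3 − 1 = 2.

2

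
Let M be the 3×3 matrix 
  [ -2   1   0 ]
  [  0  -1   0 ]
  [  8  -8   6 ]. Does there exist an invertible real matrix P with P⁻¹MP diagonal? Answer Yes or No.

Yes

Characteristic polynomial: p(s) = s^3 - 3s^2 - 16s - 12 = (s - 6)(s + 1)(s + 2).
All 3 eigenvalues are distinct, so M is diagonalizable.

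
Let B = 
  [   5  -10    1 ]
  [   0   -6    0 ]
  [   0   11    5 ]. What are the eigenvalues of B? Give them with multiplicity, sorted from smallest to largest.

-6, 5, 5

Characteristic polynomial: p(μ) = μ^3 - 4μ^2 - 35μ + 150 = (μ - 5)^2(μ + 6).
Roots (with multiplicity): -6, 5, 5.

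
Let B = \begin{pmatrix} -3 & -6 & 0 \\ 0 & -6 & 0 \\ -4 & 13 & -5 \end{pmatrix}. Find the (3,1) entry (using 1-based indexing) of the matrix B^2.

32

Characteristic polynomial: s^3 + 14s^2 + 63s + 90 = (s + 3)(s + 5)(s + 6), so the eigenvalues are -6, -5, -3.
s=-3: eigenvector (1, 0, -2).
s=-5: eigenvector (0, 0, 1).
s=-6: eigenvector (-2, -1, 5).
P = [[1, 0, -2], [0, 0, -1], [-2, 1, 5]], D = diag(-3, -5, -6), P⁻¹ = [[1, -2, 0], [2, 1, 1], [0, -1, 0]].
B² = P·diag(9, 25, 36)·P⁻¹ = [[9, 54, 0], [0, 36, 0], [32, -119, 25]].
The requested entry is 32.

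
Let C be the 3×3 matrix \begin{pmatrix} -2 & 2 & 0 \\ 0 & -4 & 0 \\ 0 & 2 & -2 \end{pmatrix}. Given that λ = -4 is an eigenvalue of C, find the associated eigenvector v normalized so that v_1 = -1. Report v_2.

C + 4I = [[2, 2, 0], [0, 0, 0], [0, 2, 2]].
Solving (C + 4I)v = 0 gives the eigenspace spanned by (-1, 1, -1).
With v_1 = -1, v = (-1, 1, -1), so v_2 = 1.

1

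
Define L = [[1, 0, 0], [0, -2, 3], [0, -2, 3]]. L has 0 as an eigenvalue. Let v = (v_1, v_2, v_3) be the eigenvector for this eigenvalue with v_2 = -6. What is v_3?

-4

L = [[1, 0, 0], [0, -2, 3], [0, -2, 3]].
Solving (L)v = 0 gives the eigenspace spanned by (0, -6, -4).
With v_2 = -6, v = (0, -6, -4), so v_3 = -4.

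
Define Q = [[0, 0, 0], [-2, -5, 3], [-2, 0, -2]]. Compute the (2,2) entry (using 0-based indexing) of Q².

4

Characteristic polynomial: r^3 + 7r^2 + 10r = r(r + 2)(r + 5), so the eigenvalues are -5, -2, 0.
r=-5: eigenvector (0, 1, 0).
r=0: eigenvector (1, -1, -1).
r=-2: eigenvector (0, 1, 1).
P = [[0, 1, 0], [1, -1, 1], [0, -1, 1]], D = diag(-5, 0, -2), P⁻¹ = [[0, 1, -1], [1, 0, 0], [1, 0, 1]].
Q² = P·diag(25, 0, 4)·P⁻¹ = [[0, 0, 0], [4, 25, -21], [4, 0, 4]].
The requested entry is 4.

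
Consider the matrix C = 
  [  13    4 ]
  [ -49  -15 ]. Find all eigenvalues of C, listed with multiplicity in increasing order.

Characteristic polynomial: p(r) = r^2 + 2r + 1 = (r + 1)^2.
Roots (with multiplicity): -1, -1.

-1, -1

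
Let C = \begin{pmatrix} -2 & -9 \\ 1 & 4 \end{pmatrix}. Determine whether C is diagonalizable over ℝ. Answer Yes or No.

Characteristic polynomial: p(s) = s^2 - 2s + 1 = (s - 1)^2.
s = 1 has algebraic multiplicity 2; rank(C − 1I) = 1, so geometric multiplicity = 1.
Geometric multiplicity < algebraic multiplicity, so C is not diagonalizable.

No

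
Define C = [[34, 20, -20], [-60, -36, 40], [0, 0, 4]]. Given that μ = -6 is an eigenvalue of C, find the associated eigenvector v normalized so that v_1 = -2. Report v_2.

4

C + 6I = [[40, 20, -20], [-60, -30, 40], [0, 0, 10]].
Solving (C + 6I)v = 0 gives the eigenspace spanned by (-2, 4, 0).
With v_1 = -2, v = (-2, 4, 0), so v_2 = 4.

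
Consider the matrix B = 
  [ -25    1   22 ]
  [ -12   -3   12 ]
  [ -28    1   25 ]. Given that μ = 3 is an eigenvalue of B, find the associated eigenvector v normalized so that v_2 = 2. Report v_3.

B − 3I = [[-28, 1, 22], [-12, -6, 12], [-28, 1, 22]].
Solving (B − 3I)v = 0 gives the eigenspace spanned by (4, 2, 5).
With v_2 = 2, v = (4, 2, 5), so v_3 = 5.

5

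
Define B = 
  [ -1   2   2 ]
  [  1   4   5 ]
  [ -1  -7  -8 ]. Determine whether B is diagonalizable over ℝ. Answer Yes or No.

No

Characteristic polynomial: p(λ) = λ^3 + 5λ^2 + 7λ + 3 = (λ + 1)^2(λ + 3).
λ = -1 has algebraic multiplicity 2; rank(B + 1I) = 2, so geometric multiplicity = 1.
Geometric multiplicity < algebraic multiplicity, so B is not diagonalizable.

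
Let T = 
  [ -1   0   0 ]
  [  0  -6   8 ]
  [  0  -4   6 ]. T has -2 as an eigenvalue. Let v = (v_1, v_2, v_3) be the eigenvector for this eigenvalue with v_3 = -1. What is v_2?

T + 2I = [[1, 0, 0], [0, -4, 8], [0, -4, 8]].
Solving (T + 2I)v = 0 gives the eigenspace spanned by (0, -2, -1).
With v_3 = -1, v = (0, -2, -1), so v_2 = -2.

-2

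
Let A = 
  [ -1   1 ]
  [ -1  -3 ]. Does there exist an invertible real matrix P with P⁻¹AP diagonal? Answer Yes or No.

No

Characteristic polynomial: p(s) = s^2 + 4s + 4 = (s + 2)^2.
s = -2 has algebraic multiplicity 2; rank(A + 2I) = 1, so geometric multiplicity = 1.
Geometric multiplicity < algebraic multiplicity, so A is not diagonalizable.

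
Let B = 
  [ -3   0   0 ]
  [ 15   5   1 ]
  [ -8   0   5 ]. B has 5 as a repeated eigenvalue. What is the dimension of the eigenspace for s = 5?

B − 5I = [[-8, 0, 0], [15, 0, 1], [-8, 0, 0]].
This matrix has rank 2, so its null space has dimension 3 − 2 = 1.

1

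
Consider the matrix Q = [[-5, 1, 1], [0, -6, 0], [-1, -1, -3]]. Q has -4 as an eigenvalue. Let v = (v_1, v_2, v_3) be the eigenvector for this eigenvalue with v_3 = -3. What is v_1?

Q + 4I = [[-1, 1, 1], [0, -2, 0], [-1, -1, 1]].
Solving (Q + 4I)v = 0 gives the eigenspace spanned by (-3, 0, -3).
With v_3 = -3, v = (-3, 0, -3), so v_1 = -3.

-3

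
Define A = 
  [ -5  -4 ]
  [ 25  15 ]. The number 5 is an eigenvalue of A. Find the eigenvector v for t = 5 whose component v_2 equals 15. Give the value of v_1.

-6

A − 5I = [[-10, -4], [25, 10]].
Solving (A − 5I)v = 0 gives the eigenspace spanned by (-6, 15).
With v_2 = 15, v = (-6, 15), so v_1 = -6.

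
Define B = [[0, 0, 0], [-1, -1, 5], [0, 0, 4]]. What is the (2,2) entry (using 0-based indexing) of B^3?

64

Characteristic polynomial: r^3 - 3r^2 - 4r = r(r - 4)(r + 1), so the eigenvalues are -1, 0, 4.
r=0: eigenvector (1, -1, 0).
r=-1: eigenvector (0, 1, 0).
r=4: eigenvector (0, 1, 1).
P = [[1, 0, 0], [-1, 1, 1], [0, 0, 1]], D = diag(0, -1, 4), P⁻¹ = [[1, 0, 0], [1, 1, -1], [0, 0, 1]].
B³ = P·diag(0, -1, 64)·P⁻¹ = [[0, 0, 0], [-1, -1, 65], [0, 0, 64]].
The requested entry is 64.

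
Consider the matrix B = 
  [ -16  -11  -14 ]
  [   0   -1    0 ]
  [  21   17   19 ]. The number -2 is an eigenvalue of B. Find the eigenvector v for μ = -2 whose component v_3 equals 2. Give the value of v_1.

B + 2I = [[-14, -11, -14], [0, 1, 0], [21, 17, 21]].
Solving (B + 2I)v = 0 gives the eigenspace spanned by (-2, 0, 2).
With v_3 = 2, v = (-2, 0, 2), so v_1 = -2.

-2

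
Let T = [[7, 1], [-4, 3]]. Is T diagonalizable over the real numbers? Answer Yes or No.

Characteristic polynomial: p(r) = r^2 - 10r + 25 = (r - 5)^2.
r = 5 has algebraic multiplicity 2; rank(T − 5I) = 1, so geometric multiplicity = 1.
Geometric multiplicity < algebraic multiplicity, so T is not diagonalizable.

No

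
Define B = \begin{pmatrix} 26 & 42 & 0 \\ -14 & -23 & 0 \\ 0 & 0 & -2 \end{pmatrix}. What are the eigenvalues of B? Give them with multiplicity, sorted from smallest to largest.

-2, -2, 5

Characteristic polynomial: p(r) = r^3 - r^2 - 16r - 20 = (r - 5)(r + 2)^2.
Roots (with multiplicity): -2, -2, 5.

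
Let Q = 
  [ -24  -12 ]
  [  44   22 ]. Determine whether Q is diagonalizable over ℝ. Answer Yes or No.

Yes

Characteristic polynomial: p(μ) = μ^2 + 2μ = μ(μ + 2).
All 2 eigenvalues are distinct, so Q is diagonalizable.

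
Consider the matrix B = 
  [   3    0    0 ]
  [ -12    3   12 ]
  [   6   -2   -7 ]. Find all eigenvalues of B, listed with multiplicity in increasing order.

-3, -1, 3

Characteristic polynomial: p(μ) = μ^3 + μ^2 - 9μ - 9 = (μ - 3)(μ + 1)(μ + 3).
Roots (with multiplicity): -3, -1, 3.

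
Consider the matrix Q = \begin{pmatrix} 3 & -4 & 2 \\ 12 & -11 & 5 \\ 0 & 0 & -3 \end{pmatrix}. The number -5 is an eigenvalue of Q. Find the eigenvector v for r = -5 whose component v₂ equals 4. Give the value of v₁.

Q + 5I = [[8, -4, 2], [12, -6, 5], [0, 0, 2]].
Solving (Q + 5I)v = 0 gives the eigenspace spanned by (2, 4, 0).
With v₂ = 4, v = (2, 4, 0), so v₁ = 2.

2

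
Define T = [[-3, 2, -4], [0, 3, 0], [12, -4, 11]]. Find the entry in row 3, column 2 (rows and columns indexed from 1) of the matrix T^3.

-196

Characteristic polynomial: λ^3 - 11λ^2 + 39λ - 45 = (λ - 5)(λ - 3)^2, so the eigenvalues are 3, 3, 5.
λ=5: eigenvector (1, 0, -2).
λ=3: eigenvector (3, 1, -4).
λ=3: eigenvector (2, 0, -3).
P = [[1, 3, 2], [0, 1, 0], [-2, -4, -3]], D = diag(5, 3, 3), P⁻¹ = [[-3, 1, -2], [0, 1, 0], [2, -2, 1]].
T³ = P·diag(125, 27, 27)·P⁻¹ = [[-267, 98, -196], [0, 27, 0], [588, -196, 419]].
The requested entry is -196.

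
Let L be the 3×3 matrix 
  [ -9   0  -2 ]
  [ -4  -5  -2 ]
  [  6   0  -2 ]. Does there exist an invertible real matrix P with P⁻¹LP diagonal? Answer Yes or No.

Characteristic polynomial: p(r) = r^3 + 16r^2 + 85r + 150 = (r + 5)^2(r + 6).
r = -5 has algebraic multiplicity 2; rank(L + 5I) = 1, so geometric multiplicity = 2.
Every eigenvalue has geometric = algebraic multiplicity, so L is diagonalizable.

Yes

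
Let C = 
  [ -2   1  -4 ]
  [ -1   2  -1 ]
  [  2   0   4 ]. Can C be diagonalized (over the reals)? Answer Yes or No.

Characteristic polynomial: p(t) = t^3 - 4t^2 + 5t - 2 = (t - 2)(t - 1)^2.
t = 1 has algebraic multiplicity 2; rank(C − 1I) = 2, so geometric multiplicity = 1.
Geometric multiplicity < algebraic multiplicity, so C is not diagonalizable.

No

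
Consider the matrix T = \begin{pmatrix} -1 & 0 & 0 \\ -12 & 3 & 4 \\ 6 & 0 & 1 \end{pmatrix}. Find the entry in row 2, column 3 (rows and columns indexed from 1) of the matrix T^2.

16

Characteristic polynomial: r^3 - 3r^2 - r + 3 = (r - 3)(r - 1)(r + 1), so the eigenvalues are -1, 1, 3.
r=-1: eigenvector (1, 6, -3).
r=3: eigenvector (0, 1, 0).
r=1: eigenvector (0, -2, 1).
P = [[1, 0, 0], [6, 1, -2], [-3, 0, 1]], D = diag(-1, 3, 1), P⁻¹ = [[1, 0, 0], [0, 1, 2], [3, 0, 1]].
T² = P·diag(1, 9, 1)·P⁻¹ = [[1, 0, 0], [0, 9, 16], [0, 0, 1]].
The requested entry is 16.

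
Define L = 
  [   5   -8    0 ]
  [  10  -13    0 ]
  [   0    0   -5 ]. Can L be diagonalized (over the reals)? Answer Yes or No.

Yes

Characteristic polynomial: p(μ) = μ^3 + 13μ^2 + 55μ + 75 = (μ + 3)(μ + 5)^2.
μ = -5 has algebraic multiplicity 2; rank(L + 5I) = 1, so geometric multiplicity = 2.
Every eigenvalue has geometric = algebraic multiplicity, so L is diagonalizable.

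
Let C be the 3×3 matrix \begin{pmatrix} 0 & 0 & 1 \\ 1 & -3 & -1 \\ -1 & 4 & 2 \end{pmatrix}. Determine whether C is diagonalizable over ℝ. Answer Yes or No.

Characteristic polynomial: p(s) = s^3 + s^2 - s - 1 = (s - 1)(s + 1)^2.
s = -1 has algebraic multiplicity 2; rank(C + 1I) = 2, so geometric multiplicity = 1.
Geometric multiplicity < algebraic multiplicity, so C is not diagonalizable.

No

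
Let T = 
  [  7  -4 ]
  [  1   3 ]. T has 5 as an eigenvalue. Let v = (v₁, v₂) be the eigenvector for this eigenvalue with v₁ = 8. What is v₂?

T − 5I = [[2, -4], [1, -2]].
Solving (T − 5I)v = 0 gives the eigenspace spanned by (8, 4).
With v₁ = 8, v = (8, 4), so v₂ = 4.

4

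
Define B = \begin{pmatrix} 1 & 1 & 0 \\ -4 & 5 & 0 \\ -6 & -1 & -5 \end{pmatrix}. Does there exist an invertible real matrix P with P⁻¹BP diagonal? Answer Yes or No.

No

Characteristic polynomial: p(t) = t^3 - t^2 - 21t + 45 = (t - 3)^2(t + 5).
t = 3 has algebraic multiplicity 2; rank(B − 3I) = 2, so geometric multiplicity = 1.
Geometric multiplicity < algebraic multiplicity, so B is not diagonalizable.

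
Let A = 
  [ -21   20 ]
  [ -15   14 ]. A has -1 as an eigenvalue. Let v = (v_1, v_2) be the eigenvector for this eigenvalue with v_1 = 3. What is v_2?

3

A + 1I = [[-20, 20], [-15, 15]].
Solving (A + 1I)v = 0 gives the eigenspace spanned by (3, 3).
With v_1 = 3, v = (3, 3), so v_2 = 3.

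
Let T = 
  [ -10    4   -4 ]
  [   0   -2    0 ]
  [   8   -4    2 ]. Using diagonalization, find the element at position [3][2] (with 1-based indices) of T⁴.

1280

Characteristic polynomial: r^3 + 10r^2 + 28r + 24 = (r + 2)^2(r + 6), so the eigenvalues are -6, -2, -2.
r=-2: eigenvector (1, 1, -1).
r=-6: eigenvector (1, 0, -1).
r=-2: eigenvector (-1, 0, 2).
P = [[1, 1, -1], [1, 0, 0], [-1, -1, 2]], D = diag(-2, -6, -2), P⁻¹ = [[0, 1, 0], [2, -1, 1], [1, 0, 1]].
T⁴ = P·diag(16, 1296, 16)·P⁻¹ = [[2576, -1280, 1280], [0, 16, 0], [-2560, 1280, -1264]].
The requested entry is 1280.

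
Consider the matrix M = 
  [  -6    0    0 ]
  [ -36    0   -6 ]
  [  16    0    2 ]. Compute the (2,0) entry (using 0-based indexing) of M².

-64

Characteristic polynomial: s^3 + 4s^2 - 12s = s(s - 2)(s + 6), so the eigenvalues are -6, 0, 2.
s=-6: eigenvector (1, 4, -2).
s=2: eigenvector (0, -3, 1).
s=0: eigenvector (0, 1, 0).
P = [[1, 0, 0], [4, -3, 1], [-2, 1, 0]], D = diag(-6, 2, 0), P⁻¹ = [[1, 0, 0], [2, 0, 1], [2, 1, 3]].
M² = P·diag(36, 4, 0)·P⁻¹ = [[36, 0, 0], [120, 0, -12], [-64, 0, 4]].
The requested entry is -64.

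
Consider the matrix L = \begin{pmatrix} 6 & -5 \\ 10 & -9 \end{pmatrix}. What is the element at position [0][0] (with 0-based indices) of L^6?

-4094

Characteristic polynomial: t^2 + 3t - 4 = (t - 1)(t + 4), so the eigenvalues are -4, 1.
t=1: eigenvector (1, 1).
t=-4: eigenvector (1, 2).
P = [[1, 1], [1, 2]], D = diag(1, -4), P⁻¹ = [[2, -1], [-1, 1]].
L⁶ = P·diag(1, 4096)·P⁻¹ = [[-4094, 4095], [-8190, 8191]].
The requested entry is -4094.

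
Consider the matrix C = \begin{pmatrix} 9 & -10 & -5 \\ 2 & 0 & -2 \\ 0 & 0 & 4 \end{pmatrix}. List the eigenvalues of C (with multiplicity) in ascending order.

4, 4, 5

Characteristic polynomial: p(r) = r^3 - 13r^2 + 56r - 80 = (r - 5)(r - 4)^2.
Roots (with multiplicity): 4, 4, 5.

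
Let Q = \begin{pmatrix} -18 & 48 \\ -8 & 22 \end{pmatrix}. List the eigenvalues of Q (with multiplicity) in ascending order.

Characteristic polynomial: p(t) = t^2 - 4t - 12 = (t - 6)(t + 2).
Roots (with multiplicity): -2, 6.

-2, 6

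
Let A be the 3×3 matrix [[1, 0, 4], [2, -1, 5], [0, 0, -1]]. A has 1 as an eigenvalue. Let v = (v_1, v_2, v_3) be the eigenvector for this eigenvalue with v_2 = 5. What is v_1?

A − 1I = [[0, 0, 4], [2, -2, 5], [0, 0, -2]].
Solving (A − 1I)v = 0 gives the eigenspace spanned by (5, 5, 0).
With v_2 = 5, v = (5, 5, 0), so v_1 = 5.

5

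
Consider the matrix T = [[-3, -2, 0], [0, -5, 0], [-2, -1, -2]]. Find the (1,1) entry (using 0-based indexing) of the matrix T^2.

25

Characteristic polynomial: μ^3 + 10μ^2 + 31μ + 30 = (μ + 2)(μ + 3)(μ + 5), so the eigenvalues are -5, -3, -2.
μ=-3: eigenvector (1, 0, 2).
μ=-5: eigenvector (1, 1, 1).
μ=-2: eigenvector (0, 0, 1).
P = [[1, 1, 0], [0, 1, 0], [2, 1, 1]], D = diag(-3, -5, -2), P⁻¹ = [[1, -1, 0], [0, 1, 0], [-2, 1, 1]].
T² = P·diag(9, 25, 4)·P⁻¹ = [[9, 16, 0], [0, 25, 0], [10, 11, 4]].
The requested entry is 25.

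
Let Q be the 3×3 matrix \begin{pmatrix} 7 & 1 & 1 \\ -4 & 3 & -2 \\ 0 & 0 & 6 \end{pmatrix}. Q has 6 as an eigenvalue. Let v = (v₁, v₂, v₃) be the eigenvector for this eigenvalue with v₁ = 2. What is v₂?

-4

Q − 6I = [[1, 1, 1], [-4, -3, -2], [0, 0, 0]].
Solving (Q − 6I)v = 0 gives the eigenspace spanned by (2, -4, 2).
With v₁ = 2, v = (2, -4, 2), so v₂ = -4.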